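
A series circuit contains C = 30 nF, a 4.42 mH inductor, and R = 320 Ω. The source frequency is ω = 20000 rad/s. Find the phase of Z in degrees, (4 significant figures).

X_L = ωL = 88.40 Ω
X_C = 1/(ωC) = 1667 Ω
Net reactance X = X_L − X_C = -1578 Ω
Z = 320.0 − j1578 Ω
|Z| = √(320.0² + 1578²) = 1610 Ω
∠Z = arctan(-1578/320.0) = -78.54°

-78.54°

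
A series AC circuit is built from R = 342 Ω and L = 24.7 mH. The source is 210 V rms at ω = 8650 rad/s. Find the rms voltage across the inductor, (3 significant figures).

X_L = ωL = 214 Ω
Z = 342 + j214 Ω
|Z| = √(342² + 214²) = 403 Ω
I = V/|Z| = 521 mA
V_L = I·|Z_L| = 0.521 × 214 = 111 V

111 V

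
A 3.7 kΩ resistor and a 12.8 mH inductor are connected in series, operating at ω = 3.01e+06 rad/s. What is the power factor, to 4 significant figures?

0.09559

X_L = ωL = 38530 Ω
Z = 3700 + j38530 Ω
|Z| = √(3700² + 38530²) = 38710 Ω
∠Z = arctan(38530/3700) = 84.51°
cos φ = cos(84.51°) = 0.09559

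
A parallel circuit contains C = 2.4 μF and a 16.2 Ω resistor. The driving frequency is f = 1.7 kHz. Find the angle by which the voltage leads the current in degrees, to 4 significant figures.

ω = 2πf = 10680 rad/s
X_C = 1/(ωC) = 39.01 Ω
Parallel: admittances add. Y = 1/R + jωC
Y = (0.06173 + j0.02564) S
|Y| = 0.06684 S → |Z| = 1/|Y| = 14.96 Ω, ∠Z = −∠Y = -22.55°

-22.55°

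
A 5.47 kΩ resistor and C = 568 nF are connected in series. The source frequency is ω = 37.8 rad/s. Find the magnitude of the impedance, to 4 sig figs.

X_C = 1/(ωC) = 46580 Ω
Z = 5470 − j46580 Ω
|Z| = √(5470² + 46580²) = 46900 Ω

46900 Ω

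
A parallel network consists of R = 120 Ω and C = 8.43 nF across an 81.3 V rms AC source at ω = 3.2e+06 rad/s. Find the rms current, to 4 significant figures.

X_C = 1/(ωC) = 37.07 Ω
Parallel: admittances add. Y = 1/R + jωC
Y = (0.008333 + j0.02698) S
|Y| = 0.02823 S → |Z| = 1/|Y| = 35.42 Ω, ∠Z = −∠Y = -72.83°
I = V/|Z| = 81.3/35.42 = 2.295 A

2.295 A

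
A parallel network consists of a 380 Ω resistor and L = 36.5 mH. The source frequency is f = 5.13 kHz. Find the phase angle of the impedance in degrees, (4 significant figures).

ω = 2πf = 32230 rad/s
X_L = ωL = 1176 Ω
Parallel: admittances add. Y = 1/R + 1/(jωL)
Y = (0.002632 − j0.0008500) S
|Y| = 0.002765 S → |Z| = 1/|Y| = 361.6 Ω, ∠Z = −∠Y = 17.90°

17.90°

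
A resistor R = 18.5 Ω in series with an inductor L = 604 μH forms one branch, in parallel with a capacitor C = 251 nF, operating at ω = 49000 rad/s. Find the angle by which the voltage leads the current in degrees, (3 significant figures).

38.3°

X_L = ωL = 29.6 Ω
X_C = 1/(ωC) = 81.3 Ω
Branch 1 (R+jX_L): Z₁ = 18.5 + j29.6 Ω, |Z₁| = 34.9 Ω
Branch 2 (−jX_C): Z₂ = −j81.3 Ω
Parallel: Z = Z₁Z₂/(Z₁+Z₂), |Z| = 51.7 Ω, ∠Z = 38.3°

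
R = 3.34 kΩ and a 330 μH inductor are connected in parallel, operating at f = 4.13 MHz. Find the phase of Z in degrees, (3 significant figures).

21.3°

ω = 2πf = 2.595e+07 rad/s
X_L = ωL = 8560 Ω
Parallel: admittances add. Y = 1/R + 1/(jωL)
Y = (0.000299 − j0.000117) S
|Y| = 0.000321 S → |Z| = 1/|Y| = 3110 Ω, ∠Z = −∠Y = 21.3°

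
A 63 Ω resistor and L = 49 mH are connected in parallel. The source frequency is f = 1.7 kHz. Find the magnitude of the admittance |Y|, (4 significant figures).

ω = 2πf = 10680 rad/s
X_L = ωL = 523.4 Ω
Parallel: admittances add. Y = 1/R + 1/(jωL)
Y = (0.01587 − j0.001911) S
|Y| = 0.01599 S → |Z| = 1/|Y| = 62.55 Ω, ∠Z = −∠Y = 6.864°

15.99 mS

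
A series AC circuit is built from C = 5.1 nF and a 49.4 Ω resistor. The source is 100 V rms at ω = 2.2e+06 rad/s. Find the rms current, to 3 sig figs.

X_C = 1/(ωC) = 89.1 Ω
Z = 49.4 − j89.1 Ω
|Z| = √(49.4² + 89.1²) = 102 Ω
I = V/|Z| = 100/102 = 981 mA

981 mA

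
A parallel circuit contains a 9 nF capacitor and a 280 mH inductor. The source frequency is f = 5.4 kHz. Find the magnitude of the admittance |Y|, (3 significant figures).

200 μS

ω = 2πf = 33930 rad/s
X_L = ωL = 9500 Ω
X_C = 1/(ωC) = 3270 Ω
Parallel: admittances add. Y = 1/(jωL) + jωC
Y = (0 + j0.000200) S
|Y| = 0.000200 S → |Z| = 1/|Y| = 5000 Ω, ∠Z = −∠Y = -90.0°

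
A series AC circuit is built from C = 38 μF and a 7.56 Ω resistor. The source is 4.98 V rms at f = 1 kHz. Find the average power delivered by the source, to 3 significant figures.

2.51 W

ω = 2πf = 6283 rad/s
X_C = 1/(ωC) = 4.19 Ω
Z = 7.56 − j4.19 Ω
|Z| = √(7.56² + 4.19²) = 8.64 Ω
∠Z = arctan(-4.19/7.56) = -29.0°
I = V/|Z| = 576 mA
P = VI cos φ = 4.98 × 0.576 × cos(-29.0°) = 2.51 W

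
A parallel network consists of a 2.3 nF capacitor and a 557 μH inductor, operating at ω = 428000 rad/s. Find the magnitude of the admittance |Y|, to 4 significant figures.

X_L = ωL = 238.4 Ω
X_C = 1/(ωC) = 1016 Ω
Parallel: admittances add. Y = 1/(jωL) + jωC
Y = (0 − j0.003210) S
|Y| = 0.003210 S → |Z| = 1/|Y| = 311.5 Ω, ∠Z = −∠Y = 90.00°

3.210 mS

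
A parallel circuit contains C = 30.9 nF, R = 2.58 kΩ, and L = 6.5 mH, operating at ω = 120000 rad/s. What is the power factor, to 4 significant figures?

0.1578

X_L = ωL = 780.0 Ω
X_C = 1/(ωC) = 269.7 Ω
Parallel: admittances add. Y = 1/R + 1/(jωL) + jωC
Y = (0.0003876 + j0.002426) S
|Y| = 0.002457 S → |Z| = 1/|Y| = 407.0 Ω, ∠Z = −∠Y = -80.92°
cos φ = cos(-80.92°) = 0.1578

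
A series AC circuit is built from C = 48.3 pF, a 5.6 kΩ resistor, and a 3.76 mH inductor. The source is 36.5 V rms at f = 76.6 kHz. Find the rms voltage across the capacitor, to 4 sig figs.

37.76 V

ω = 2πf = 481300 rad/s
X_L = ωL = 1810 Ω
X_C = 1/(ωC) = 43020 Ω
Net reactance X = X_L − X_C = -41210 Ω
Z = 5600 − j41210 Ω
|Z| = √(5600² + 41210²) = 41590 Ω
I = V/|Z| = 877.7 μA
V_C = I·|Z_C| = 0.0008777 × 43020 = 37.76 V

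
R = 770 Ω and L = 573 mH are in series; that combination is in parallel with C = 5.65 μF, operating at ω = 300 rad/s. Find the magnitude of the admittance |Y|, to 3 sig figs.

X_L = ωL = 172 Ω
X_C = 1/(ωC) = 590 Ω
Branch 1 (R+jX_L): Z₁ = 770 + j172 Ω, |Z₁| = 789 Ω
Branch 2 (−jX_C): Z₂ = −j590 Ω
Parallel: Z = Z₁Z₂/(Z₁+Z₂), |Z| = 531 Ω, ∠Z = -48.9°
|Y| = 1/|Z| = 1.88 mS

1.88 mS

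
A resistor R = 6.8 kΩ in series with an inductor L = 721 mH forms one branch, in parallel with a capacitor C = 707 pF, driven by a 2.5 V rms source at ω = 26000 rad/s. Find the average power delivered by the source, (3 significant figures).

107 μW

X_L = ωL = 18700 Ω
X_C = 1/(ωC) = 54400 Ω
Branch 1 (R+jX_L): Z₁ = 6800 + j18700 Ω, |Z₁| = 19900 Ω
Branch 2 (−jX_C): Z₂ = −j54400 Ω
Parallel: Z = Z₁Z₂/(Z₁+Z₂), |Z| = 29900 Ω, ∠Z = 59.3°
I = V/|Z| = 83.6 μA
P = VI cos φ = 2.5 × 8.36e-05 × cos(59.3°) = 107 μW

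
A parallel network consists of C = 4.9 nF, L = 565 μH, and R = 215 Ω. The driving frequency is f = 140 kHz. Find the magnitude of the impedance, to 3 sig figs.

193 Ω

ω = 2πf = 879600 rad/s
X_L = ωL = 497 Ω
X_C = 1/(ωC) = 232 Ω
Parallel: admittances add. Y = 1/R + 1/(jωL) + jωC
Y = (0.00465 + j0.00230) S
|Y| = 0.00519 S → |Z| = 1/|Y| = 193 Ω, ∠Z = −∠Y = -26.3°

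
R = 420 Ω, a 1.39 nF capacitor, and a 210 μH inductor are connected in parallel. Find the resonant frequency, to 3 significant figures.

295 kHz

ω₀ = 1/√(LC) = 1/√(0.00021 × 1.39e-09) = 1.851e+06 rad/s
f₀ = ω₀/(2π) = 295 kHz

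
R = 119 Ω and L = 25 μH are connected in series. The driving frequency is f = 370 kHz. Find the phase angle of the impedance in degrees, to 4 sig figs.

26.03°

ω = 2πf = 2.325e+06 rad/s
X_L = ωL = 58.12 Ω
Z = 119.0 + j58.12 Ω
|Z| = √(119.0² + 58.12²) = 132.4 Ω
∠Z = arctan(58.12/119.0) = 26.03°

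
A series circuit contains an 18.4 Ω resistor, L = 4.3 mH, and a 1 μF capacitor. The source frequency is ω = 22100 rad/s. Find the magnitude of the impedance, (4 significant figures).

X_L = ωL = 95.03 Ω
X_C = 1/(ωC) = 45.25 Ω
Net reactance X = X_L − X_C = 49.78 Ω
Z = 18.40 + j49.78 Ω
|Z| = √(18.40² + 49.78²) = 53.07 Ω

53.07 Ω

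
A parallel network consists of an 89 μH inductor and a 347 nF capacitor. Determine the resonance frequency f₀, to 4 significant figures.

ω₀ = 1/√(LC) = 1/√(8.9e-05 × 3.47e-07) = 179900 rad/s
f₀ = ω₀/(2π) = 28.64 kHz

28.64 kHz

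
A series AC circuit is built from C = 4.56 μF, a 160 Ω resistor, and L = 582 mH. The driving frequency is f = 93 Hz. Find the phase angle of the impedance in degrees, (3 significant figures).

-12.4°

ω = 2πf = 584.3 rad/s
X_L = ωL = 340 Ω
X_C = 1/(ωC) = 375 Ω
Net reactance X = X_L − X_C = -35.2 Ω
Z = 160 − j35.2 Ω
|Z| = √(160² + 35.2²) = 164 Ω
∠Z = arctan(-35.2/160) = -12.4°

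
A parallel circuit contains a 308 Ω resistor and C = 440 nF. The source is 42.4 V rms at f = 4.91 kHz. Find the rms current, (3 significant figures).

ω = 2πf = 30850 rad/s
X_C = 1/(ωC) = 73.7 Ω
Parallel: admittances add. Y = 1/R + jωC
Y = (0.00325 + j0.0136) S
|Y| = 0.0140 S → |Z| = 1/|Y| = 71.6 Ω, ∠Z = −∠Y = -76.5°
I = V/|Z| = 42.4/71.6 = 592 mA

592 mA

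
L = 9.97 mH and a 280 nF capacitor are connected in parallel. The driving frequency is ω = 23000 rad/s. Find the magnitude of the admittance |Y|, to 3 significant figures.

2.08 mS

X_L = ωL = 229 Ω
X_C = 1/(ωC) = 155 Ω
Parallel: admittances add. Y = 1/(jωL) + jωC
Y = (0 + j0.00208) S
|Y| = 0.00208 S → |Z| = 1/|Y| = 481 Ω, ∠Z = −∠Y = -90.0°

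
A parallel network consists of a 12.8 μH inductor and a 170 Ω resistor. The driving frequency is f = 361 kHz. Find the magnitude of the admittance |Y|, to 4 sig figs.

ω = 2πf = 2.268e+06 rad/s
X_L = ωL = 29.03 Ω
Parallel: admittances add. Y = 1/R + 1/(jωL)
Y = (0.005882 − j0.03444) S
|Y| = 0.03494 S → |Z| = 1/|Y| = 28.62 Ω, ∠Z = −∠Y = 80.31°

34.94 mS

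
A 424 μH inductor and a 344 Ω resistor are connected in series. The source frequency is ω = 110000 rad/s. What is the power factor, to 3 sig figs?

0.991

X_L = ωL = 46.6 Ω
Z = 344 + j46.6 Ω
|Z| = √(344² + 46.6²) = 347 Ω
∠Z = arctan(46.6/344) = 7.72°
cos φ = cos(7.72°) = 0.991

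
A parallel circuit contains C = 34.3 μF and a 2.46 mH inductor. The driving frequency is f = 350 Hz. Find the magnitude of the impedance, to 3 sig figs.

ω = 2πf = 2199 rad/s
X_L = ωL = 5.41 Ω
X_C = 1/(ωC) = 13.3 Ω
Parallel: admittances add. Y = 1/(jωL) + jωC
Y = (0 − j0.109) S
|Y| = 0.109 S → |Z| = 1/|Y| = 9.14 Ω, ∠Z = −∠Y = 90.0°

9.14 Ω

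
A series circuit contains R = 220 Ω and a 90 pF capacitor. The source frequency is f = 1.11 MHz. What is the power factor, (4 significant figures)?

0.1368

ω = 2πf = 6.974e+06 rad/s
X_C = 1/(ωC) = 1593 Ω
Z = 220.0 − j1593 Ω
|Z| = √(220.0² + 1593²) = 1608 Ω
∠Z = arctan(-1593/220.0) = -82.14°
cos φ = cos(-82.14°) = 0.1368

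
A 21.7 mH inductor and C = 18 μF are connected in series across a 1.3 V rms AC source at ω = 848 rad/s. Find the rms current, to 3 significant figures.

27.6 mA

X_L = ωL = 18.4 Ω
X_C = 1/(ωC) = 65.5 Ω
Net reactance X = X_L − X_C = -47.1 Ω
Z = − j47.1 Ω
|Z| = √(0² + 47.1²) = 47.1 Ω
I = V/|Z| = 1.3/47.1 = 27.6 mA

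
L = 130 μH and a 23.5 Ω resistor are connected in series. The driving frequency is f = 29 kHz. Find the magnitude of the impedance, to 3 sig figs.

ω = 2πf = 182200 rad/s
X_L = ωL = 23.7 Ω
Z = 23.5 + j23.7 Ω
|Z| = √(23.5² + 23.7²) = 33.4 Ω

33.4 Ω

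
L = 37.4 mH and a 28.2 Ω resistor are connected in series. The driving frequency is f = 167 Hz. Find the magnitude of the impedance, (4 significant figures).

48.32 Ω

ω = 2πf = 1049 rad/s
X_L = ωL = 39.24 Ω
Z = 28.20 + j39.24 Ω
|Z| = √(28.20² + 39.24²) = 48.32 Ω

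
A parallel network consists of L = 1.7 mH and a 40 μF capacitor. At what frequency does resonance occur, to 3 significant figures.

ω₀ = 1/√(LC) = 1/√(0.0017 × 4e-05) = 3835 rad/s
f₀ = ω₀/(2π) = 610 Hz

610 Hz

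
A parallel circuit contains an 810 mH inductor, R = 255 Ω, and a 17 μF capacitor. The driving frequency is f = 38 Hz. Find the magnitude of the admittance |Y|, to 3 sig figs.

4.08 mS

ω = 2πf = 238.8 rad/s
X_L = ωL = 193 Ω
X_C = 1/(ωC) = 246 Ω
Parallel: admittances add. Y = 1/R + 1/(jωL) + jωC
Y = (0.00392 − j0.00111) S
|Y| = 0.00408 S → |Z| = 1/|Y| = 245 Ω, ∠Z = −∠Y = 15.8°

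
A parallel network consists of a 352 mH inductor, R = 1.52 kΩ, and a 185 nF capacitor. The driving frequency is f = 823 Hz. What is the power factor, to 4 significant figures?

ω = 2πf = 5171 rad/s
X_L = ωL = 1820 Ω
X_C = 1/(ωC) = 1045 Ω
Parallel: admittances add. Y = 1/R + 1/(jωL) + jωC
Y = (0.0006579 + j0.0004073) S
|Y| = 0.0007737 S → |Z| = 1/|Y| = 1292 Ω, ∠Z = −∠Y = -31.76°
cos φ = cos(-31.76°) = 0.8503

0.8503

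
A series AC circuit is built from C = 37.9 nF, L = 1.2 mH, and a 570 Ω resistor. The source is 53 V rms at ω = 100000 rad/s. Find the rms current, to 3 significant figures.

X_L = ωL = 120 Ω
X_C = 1/(ωC) = 264 Ω
Net reactance X = X_L − X_C = -144 Ω
Z = 570 − j144 Ω
|Z| = √(570² + 144²) = 588 Ω
I = V/|Z| = 53/588 = 90.2 mA

90.2 mA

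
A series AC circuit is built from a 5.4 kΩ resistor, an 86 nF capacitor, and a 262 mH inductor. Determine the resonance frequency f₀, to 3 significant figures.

1.06 kHz

ω₀ = 1/√(LC) = 1/√(0.262 × 8.6e-08) = 6662 rad/s
f₀ = ω₀/(2π) = 1.06 kHz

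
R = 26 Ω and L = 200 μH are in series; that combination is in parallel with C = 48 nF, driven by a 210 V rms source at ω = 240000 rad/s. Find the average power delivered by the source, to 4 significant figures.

X_L = ωL = 48.00 Ω
X_C = 1/(ωC) = 86.81 Ω
Branch 1 (R+jX_L): Z₁ = 26.00 + j48.00 Ω, |Z₁| = 54.59 Ω
Branch 2 (−jX_C): Z₂ = −j86.81 Ω
Parallel: Z = Z₁Z₂/(Z₁+Z₂), |Z| = 101.4 Ω, ∠Z = 27.73°
I = V/|Z| = 2.070 A
P = VI cos φ = 210 × 2.070 × cos(27.73°) = 384.8 W

384.8 W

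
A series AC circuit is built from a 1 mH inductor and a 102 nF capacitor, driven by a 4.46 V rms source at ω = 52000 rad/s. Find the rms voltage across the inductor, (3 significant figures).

X_L = ωL = 52.0 Ω
X_C = 1/(ωC) = 189 Ω
Net reactance X = X_L − X_C = -137 Ω
Z = − j137 Ω
|Z| = √(0² + 137²) = 137 Ω
I = V/|Z| = 32.7 mA
V_L = I·|Z_L| = 0.0327 × 52.0 = 1.70 V

1.70 V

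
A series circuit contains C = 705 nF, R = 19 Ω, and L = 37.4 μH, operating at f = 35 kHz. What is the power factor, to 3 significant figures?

ω = 2πf = 219900 rad/s
X_L = ωL = 8.22 Ω
X_C = 1/(ωC) = 6.45 Ω
Net reactance X = X_L − X_C = 1.77 Ω
Z = 19.0 + j1.77 Ω
|Z| = √(19.0² + 1.77²) = 19.1 Ω
∠Z = arctan(1.77/19.0) = 5.34°
cos φ = cos(5.34°) = 0.996

0.996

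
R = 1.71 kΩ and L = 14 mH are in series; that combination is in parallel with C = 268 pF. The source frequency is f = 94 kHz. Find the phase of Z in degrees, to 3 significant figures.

ω = 2πf = 590600 rad/s
X_L = ωL = 8270 Ω
X_C = 1/(ωC) = 6320 Ω
Branch 1 (R+jX_L): Z₁ = 1710 + j8270 Ω, |Z₁| = 8440 Ω
Branch 2 (−jX_C): Z₂ = −j6320 Ω
Parallel: Z = Z₁Z₂/(Z₁+Z₂), |Z| = 20600 Ω, ∠Z = -60.5°

-60.5°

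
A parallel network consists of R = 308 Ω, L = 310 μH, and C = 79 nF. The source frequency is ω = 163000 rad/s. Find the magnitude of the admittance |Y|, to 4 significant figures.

7.638 mS

X_L = ωL = 50.53 Ω
X_C = 1/(ωC) = 77.66 Ω
Parallel: admittances add. Y = 1/R + 1/(jωL) + jωC
Y = (0.003247 − j0.006913) S
|Y| = 0.007638 S → |Z| = 1/|Y| = 130.9 Ω, ∠Z = −∠Y = 64.84°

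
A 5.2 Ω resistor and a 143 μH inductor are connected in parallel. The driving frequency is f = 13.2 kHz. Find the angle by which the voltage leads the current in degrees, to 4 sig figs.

23.67°

ω = 2πf = 82940 rad/s
X_L = ωL = 11.86 Ω
Parallel: admittances add. Y = 1/R + 1/(jωL)
Y = (0.1923 − j0.08432) S
|Y| = 0.2100 S → |Z| = 1/|Y| = 4.762 Ω, ∠Z = −∠Y = 23.67°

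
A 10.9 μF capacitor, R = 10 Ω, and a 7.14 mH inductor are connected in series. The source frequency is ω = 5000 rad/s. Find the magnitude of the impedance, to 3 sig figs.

X_L = ωL = 35.7 Ω
X_C = 1/(ωC) = 18.3 Ω
Net reactance X = X_L − X_C = 17.4 Ω
Z = 10.0 + j17.4 Ω
|Z| = √(10.0² + 17.4²) = 20.0 Ω

20.0 Ω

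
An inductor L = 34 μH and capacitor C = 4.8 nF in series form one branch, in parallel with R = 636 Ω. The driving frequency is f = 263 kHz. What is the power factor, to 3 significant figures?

0.109

ω = 2πf = 1.652e+06 rad/s
X_L = ωL = 56.2 Ω
X_C = 1/(ωC) = 126 Ω
Branch 1: Z₁ = R = 636 Ω
Branch 2 (series LC): Z₂ = j(X_L − X_C) = −j69.9 Ω
Parallel: Z = Z₁Z₂/(Z₁+Z₂), |Z| = 69.5 Ω, ∠Z = -83.7°
cos φ = cos(-83.7°) = 0.109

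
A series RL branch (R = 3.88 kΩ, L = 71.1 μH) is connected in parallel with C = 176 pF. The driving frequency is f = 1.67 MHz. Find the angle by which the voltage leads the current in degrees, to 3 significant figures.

-82.1°

ω = 2πf = 1.049e+07 rad/s
X_L = ωL = 746 Ω
X_C = 1/(ωC) = 541 Ω
Branch 1 (R+jX_L): Z₁ = 3880 + j746 Ω, |Z₁| = 3950 Ω
Branch 2 (−jX_C): Z₂ = −j541 Ω
Parallel: Z = Z₁Z₂/(Z₁+Z₂), |Z| = 551 Ω, ∠Z = -82.1°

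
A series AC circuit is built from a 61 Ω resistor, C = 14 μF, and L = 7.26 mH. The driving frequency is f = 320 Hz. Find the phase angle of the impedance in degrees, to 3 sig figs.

ω = 2πf = 2011 rad/s
X_L = ωL = 14.6 Ω
X_C = 1/(ωC) = 35.5 Ω
Net reactance X = X_L − X_C = -20.9 Ω
Z = 61.0 − j20.9 Ω
|Z| = √(61.0² + 20.9²) = 64.5 Ω
∠Z = arctan(-20.9/61.0) = -18.9°

-18.9°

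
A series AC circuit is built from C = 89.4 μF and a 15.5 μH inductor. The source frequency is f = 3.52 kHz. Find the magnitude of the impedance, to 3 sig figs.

ω = 2πf = 22120 rad/s
X_L = ωL = 0.343 Ω
X_C = 1/(ωC) = 0.506 Ω
Net reactance X = X_L − X_C = -0.163 Ω
Z = − j0.163 Ω
|Z| = √(0² + 0.163²) = 0.163 Ω

0.163 Ω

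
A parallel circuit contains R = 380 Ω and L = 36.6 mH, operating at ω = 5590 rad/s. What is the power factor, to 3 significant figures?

0.474

X_L = ωL = 205 Ω
Parallel: admittances add. Y = 1/R + 1/(jωL)
Y = (0.00263 − j0.00489) S
|Y| = 0.00555 S → |Z| = 1/|Y| = 180 Ω, ∠Z = −∠Y = 61.7°
cos φ = cos(61.7°) = 0.474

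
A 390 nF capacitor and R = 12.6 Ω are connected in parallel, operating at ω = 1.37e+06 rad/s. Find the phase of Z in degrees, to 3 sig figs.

-81.6°

X_C = 1/(ωC) = 1.87 Ω
Parallel: admittances add. Y = 1/R + jωC
Y = (0.0794 + j0.534) S
|Y| = 0.540 S → |Z| = 1/|Y| = 1.85 Ω, ∠Z = −∠Y = -81.6°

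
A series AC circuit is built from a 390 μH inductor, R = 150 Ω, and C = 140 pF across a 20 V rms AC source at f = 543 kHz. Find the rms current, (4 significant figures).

ω = 2πf = 3.412e+06 rad/s
X_L = ωL = 1331 Ω
X_C = 1/(ωC) = 2094 Ω
Net reactance X = X_L − X_C = -763.0 Ω
Z = 150.0 − j763.0 Ω
|Z| = √(150.0² + 763.0²) = 777.6 Ω
I = V/|Z| = 20/777.6 = 25.72 mA

25.72 mA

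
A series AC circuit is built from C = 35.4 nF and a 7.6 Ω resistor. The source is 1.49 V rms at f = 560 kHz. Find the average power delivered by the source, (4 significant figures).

138.1 mW

ω = 2πf = 3.519e+06 rad/s
X_C = 1/(ωC) = 8.028 Ω
Z = 7.600 − j8.028 Ω
|Z| = √(7.600² + 8.028²) = 11.06 Ω
∠Z = arctan(-8.028/7.600) = -46.57°
I = V/|Z| = 134.8 mA
P = VI cos φ = 1.49 × 0.1348 × cos(-46.57°) = 138.1 mW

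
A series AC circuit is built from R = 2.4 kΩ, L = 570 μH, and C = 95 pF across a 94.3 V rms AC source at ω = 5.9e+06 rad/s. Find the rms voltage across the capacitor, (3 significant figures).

X_L = ωL = 3360 Ω
X_C = 1/(ωC) = 1780 Ω
Net reactance X = X_L − X_C = 1580 Ω
Z = 2400 + j1580 Ω
|Z| = √(2400² + 1580²) = 2870 Ω
I = V/|Z| = 32.8 mA
V_C = I·|Z_C| = 0.0328 × 1780 = 58.6 V

58.6 V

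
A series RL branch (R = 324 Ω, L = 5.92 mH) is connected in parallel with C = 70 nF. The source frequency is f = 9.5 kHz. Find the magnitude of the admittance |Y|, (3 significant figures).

ω = 2πf = 59690 rad/s
X_L = ωL = 353 Ω
X_C = 1/(ωC) = 239 Ω
Branch 1 (R+jX_L): Z₁ = 324 + j353 Ω, |Z₁| = 479 Ω
Branch 2 (−jX_C): Z₂ = −j239 Ω
Parallel: Z = Z₁Z₂/(Z₁+Z₂), |Z| = 334 Ω, ∠Z = -61.9°
|Y| = 1/|Z| = 2.99 mS

2.99 mS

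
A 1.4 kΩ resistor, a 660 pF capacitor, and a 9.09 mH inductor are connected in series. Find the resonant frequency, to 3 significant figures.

65.0 kHz

ω₀ = 1/√(LC) = 1/√(0.00909 × 6.6e-10) = 408300 rad/s
f₀ = ω₀/(2π) = 65.0 kHz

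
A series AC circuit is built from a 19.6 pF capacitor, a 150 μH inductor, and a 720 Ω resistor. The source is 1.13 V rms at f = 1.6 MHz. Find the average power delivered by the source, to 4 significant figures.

69.42 μW

ω = 2πf = 1.005e+07 rad/s
X_L = ωL = 1508 Ω
X_C = 1/(ωC) = 5075 Ω
Net reactance X = X_L − X_C = -3567 Ω
Z = 720.0 − j3567 Ω
|Z| = √(720.0² + 3567²) = 3639 Ω
∠Z = arctan(-3567/720.0) = -78.59°
I = V/|Z| = 310.5 μA
P = VI cos φ = 1.13 × 0.0003105 × cos(-78.59°) = 69.42 μW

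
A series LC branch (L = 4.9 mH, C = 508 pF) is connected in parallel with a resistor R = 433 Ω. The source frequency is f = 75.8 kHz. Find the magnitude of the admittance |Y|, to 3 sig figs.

2.38 mS

ω = 2πf = 476300 rad/s
X_L = ωL = 2330 Ω
X_C = 1/(ωC) = 4130 Ω
Branch 1: Z₁ = R = 433 Ω
Branch 2 (series LC): Z₂ = j(X_L − X_C) = −j1800 Ω
Parallel: Z = Z₁Z₂/(Z₁+Z₂), |Z| = 421 Ω, ∠Z = -13.5°
|Y| = 1/|Z| = 2.38 mS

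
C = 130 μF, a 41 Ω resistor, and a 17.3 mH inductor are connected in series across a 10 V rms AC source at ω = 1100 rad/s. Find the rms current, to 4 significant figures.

234.0 mA

X_L = ωL = 19.03 Ω
X_C = 1/(ωC) = 6.993 Ω
Net reactance X = X_L − X_C = 12.04 Ω
Z = 41.00 + j12.04 Ω
|Z| = √(41.00² + 12.04²) = 42.73 Ω
I = V/|Z| = 10/42.73 = 234.0 mA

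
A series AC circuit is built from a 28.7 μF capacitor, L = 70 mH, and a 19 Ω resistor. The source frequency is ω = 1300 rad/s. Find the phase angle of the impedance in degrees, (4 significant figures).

X_L = ωL = 91.00 Ω
X_C = 1/(ωC) = 26.80 Ω
Net reactance X = X_L − X_C = 64.20 Ω
Z = 19.00 + j64.20 Ω
|Z| = √(19.00² + 64.20²) = 66.95 Ω
∠Z = arctan(64.20/19.00) = 73.51°

73.51°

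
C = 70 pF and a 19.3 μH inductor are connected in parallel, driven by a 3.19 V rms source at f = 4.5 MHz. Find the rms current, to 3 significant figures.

468 μA

ω = 2πf = 2.827e+07 rad/s
X_L = ωL = 546 Ω
X_C = 1/(ωC) = 505 Ω
Parallel: admittances add. Y = 1/(jωL) + jωC
Y = (0 + j0.000147) S
|Y| = 0.000147 S → |Z| = 1/|Y| = 6820 Ω, ∠Z = −∠Y = -90.0°
I = V/|Z| = 3.19/6820 = 468 μA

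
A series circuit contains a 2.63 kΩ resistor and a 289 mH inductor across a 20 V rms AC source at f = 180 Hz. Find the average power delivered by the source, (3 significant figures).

ω = 2πf = 1131 rad/s
X_L = ωL = 327 Ω
Z = 2630 + j327 Ω
|Z| = √(2630² + 327²) = 2650 Ω
∠Z = arctan(327/2630) = 7.08°
I = V/|Z| = 7.55 mA
P = VI cos φ = 20 × 0.00755 × cos(7.08°) = 150 mW

150 mW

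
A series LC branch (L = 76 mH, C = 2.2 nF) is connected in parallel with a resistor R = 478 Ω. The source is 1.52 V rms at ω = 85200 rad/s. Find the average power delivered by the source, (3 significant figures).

4.83 mW

X_L = ωL = 6480 Ω
X_C = 1/(ωC) = 5340 Ω
Branch 1: Z₁ = R = 478 Ω
Branch 2 (series LC): Z₂ = j(X_L − X_C) = j1140 Ω
Parallel: Z = Z₁Z₂/(Z₁+Z₂), |Z| = 441 Ω, ∠Z = 22.7°
I = V/|Z| = 3.45 mA
P = VI cos φ = 1.52 × 0.00345 × cos(22.7°) = 4.83 mW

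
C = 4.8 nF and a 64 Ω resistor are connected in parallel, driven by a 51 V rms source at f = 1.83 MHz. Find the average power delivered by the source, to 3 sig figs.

40.6 W

ω = 2πf = 1.15e+07 rad/s
X_C = 1/(ωC) = 18.1 Ω
Parallel: admittances add. Y = 1/R + jωC
Y = (0.0156 + j0.0552) S
|Y| = 0.0574 S → |Z| = 1/|Y| = 17.4 Ω, ∠Z = −∠Y = -74.2°
I = V/|Z| = 2.93 A
P = VI cos φ = 51 × 2.93 × cos(-74.2°) = 40.6 W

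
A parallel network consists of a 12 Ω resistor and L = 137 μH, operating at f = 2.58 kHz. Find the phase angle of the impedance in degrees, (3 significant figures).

ω = 2πf = 16210 rad/s
X_L = ωL = 2.22 Ω
Parallel: admittances add. Y = 1/R + 1/(jωL)
Y = (0.0833 − j0.450) S
|Y| = 0.458 S → |Z| = 1/|Y| = 2.18 Ω, ∠Z = −∠Y = 79.5°

79.5°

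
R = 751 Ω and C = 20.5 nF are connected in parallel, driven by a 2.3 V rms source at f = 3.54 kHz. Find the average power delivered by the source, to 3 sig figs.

ω = 2πf = 22240 rad/s
X_C = 1/(ωC) = 2190 Ω
Parallel: admittances add. Y = 1/R + jωC
Y = (0.00133 + j0.000456) S
|Y| = 0.00141 S → |Z| = 1/|Y| = 710 Ω, ∠Z = −∠Y = -18.9°
I = V/|Z| = 3.24 mA
P = VI cos φ = 2.3 × 0.00324 × cos(-18.9°) = 7.04 mW

7.04 mW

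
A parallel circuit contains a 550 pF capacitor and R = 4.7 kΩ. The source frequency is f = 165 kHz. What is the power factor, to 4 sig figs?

ω = 2πf = 1.037e+06 rad/s
X_C = 1/(ωC) = 1754 Ω
Parallel: admittances add. Y = 1/R + jωC
Y = (0.0002128 + j0.0005702) S
|Y| = 0.0006086 S → |Z| = 1/|Y| = 1643 Ω, ∠Z = −∠Y = -69.54°
cos φ = cos(-69.54°) = 0.3496

0.3496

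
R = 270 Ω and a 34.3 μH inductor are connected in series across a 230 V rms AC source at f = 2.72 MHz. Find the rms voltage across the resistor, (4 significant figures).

96.22 V

ω = 2πf = 1.709e+07 rad/s
X_L = ωL = 586.2 Ω
Z = 270.0 + j586.2 Ω
|Z| = √(270.0² + 586.2²) = 645.4 Ω
I = V/|Z| = 356.4 mA
V_R = I·|Z_R| = 0.3564 × 270.0 = 96.22 V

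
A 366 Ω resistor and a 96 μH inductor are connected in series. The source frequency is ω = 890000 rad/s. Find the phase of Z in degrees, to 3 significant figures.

X_L = ωL = 85.4 Ω
Z = 366 + j85.4 Ω
|Z| = √(366² + 85.4²) = 376 Ω
∠Z = arctan(85.4/366) = 13.1°

13.1°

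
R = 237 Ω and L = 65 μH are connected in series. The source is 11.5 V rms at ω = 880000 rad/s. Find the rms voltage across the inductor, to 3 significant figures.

2.70 V

X_L = ωL = 57.2 Ω
Z = 237 + j57.2 Ω
|Z| = √(237² + 57.2²) = 244 Ω
I = V/|Z| = 47.2 mA
V_L = I·|Z_L| = 0.0472 × 57.2 = 2.70 V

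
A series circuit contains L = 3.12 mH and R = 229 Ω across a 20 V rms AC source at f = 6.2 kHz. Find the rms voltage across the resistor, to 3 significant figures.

17.7 V

ω = 2πf = 38960 rad/s
X_L = ωL = 122 Ω
Z = 229 + j122 Ω
|Z| = √(229² + 122²) = 259 Ω
I = V/|Z| = 77.1 mA
V_R = I·|Z_R| = 0.0771 × 229 = 17.7 V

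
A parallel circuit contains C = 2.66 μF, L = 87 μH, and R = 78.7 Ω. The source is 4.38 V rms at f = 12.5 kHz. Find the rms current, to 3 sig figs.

ω = 2πf = 78540 rad/s
X_L = ωL = 6.83 Ω
X_C = 1/(ωC) = 4.79 Ω
Parallel: admittances add. Y = 1/R + 1/(jωL) + jωC
Y = (0.0127 + j0.0626) S
|Y| = 0.0638 S → |Z| = 1/|Y| = 15.7 Ω, ∠Z = −∠Y = -78.5°
I = V/|Z| = 4.38/15.7 = 280 mA

280 mA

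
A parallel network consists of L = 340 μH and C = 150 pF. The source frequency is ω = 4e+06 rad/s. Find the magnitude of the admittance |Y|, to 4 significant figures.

135.3 μS

X_L = ωL = 1360 Ω
X_C = 1/(ωC) = 1667 Ω
Parallel: admittances add. Y = 1/(jωL) + jωC
Y = (0 − j0.0001353) S
|Y| = 0.0001353 S → |Z| = 1/|Y| = 7391 Ω, ∠Z = −∠Y = 90.00°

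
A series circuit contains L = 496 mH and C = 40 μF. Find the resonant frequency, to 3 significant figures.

35.7 Hz

ω₀ = 1/√(LC) = 1/√(0.496 × 4e-05) = 224.5 rad/s
f₀ = ω₀/(2π) = 35.7 Hz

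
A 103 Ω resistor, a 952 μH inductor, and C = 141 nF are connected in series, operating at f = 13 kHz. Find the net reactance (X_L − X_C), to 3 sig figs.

ω = 2πf = 81680 rad/s
X_L = ωL = 77.8 Ω
X_C = 1/(ωC) = 86.8 Ω
X = 77.8 − 86.8 = -9.07 Ω

-9.07 Ω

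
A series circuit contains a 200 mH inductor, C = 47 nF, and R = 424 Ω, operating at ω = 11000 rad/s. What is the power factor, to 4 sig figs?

X_L = ωL = 2200 Ω
X_C = 1/(ωC) = 1934 Ω
Net reactance X = X_L − X_C = 265.8 Ω
Z = 424.0 + j265.8 Ω
|Z| = √(424.0² + 265.8²) = 500.4 Ω
∠Z = arctan(265.8/424.0) = 32.08°
cos φ = cos(32.08°) = 0.8473

0.8473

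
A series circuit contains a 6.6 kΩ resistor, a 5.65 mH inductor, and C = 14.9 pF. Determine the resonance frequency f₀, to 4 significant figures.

548.5 kHz

ω₀ = 1/√(LC) = 1/√(0.00565 × 1.49e-11) = 3.447e+06 rad/s
f₀ = ω₀/(2π) = 548.5 kHz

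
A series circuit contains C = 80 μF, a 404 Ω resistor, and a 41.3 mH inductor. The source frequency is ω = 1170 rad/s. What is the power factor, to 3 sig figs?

X_L = ωL = 48.3 Ω
X_C = 1/(ωC) = 10.7 Ω
Net reactance X = X_L − X_C = 37.6 Ω
Z = 404 + j37.6 Ω
|Z| = √(404² + 37.6²) = 406 Ω
∠Z = arctan(37.6/404) = 5.32°
cos φ = cos(5.32°) = 0.996

0.996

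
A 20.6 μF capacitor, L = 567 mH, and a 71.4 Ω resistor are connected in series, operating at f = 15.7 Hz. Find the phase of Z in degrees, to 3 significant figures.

ω = 2πf = 98.65 rad/s
X_L = ωL = 55.9 Ω
X_C = 1/(ωC) = 492 Ω
Net reactance X = X_L − X_C = -436 Ω
Z = 71.4 − j436 Ω
|Z| = √(71.4² + 436²) = 442 Ω
∠Z = arctan(-436/71.4) = -80.7°

-80.7°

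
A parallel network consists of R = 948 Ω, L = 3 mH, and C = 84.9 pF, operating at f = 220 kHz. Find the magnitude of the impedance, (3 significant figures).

942 Ω

ω = 2πf = 1.382e+06 rad/s
X_L = ωL = 4150 Ω
X_C = 1/(ωC) = 8520 Ω
Parallel: admittances add. Y = 1/R + 1/(jωL) + jωC
Y = (0.00105 − j0.000124) S
|Y| = 0.00106 S → |Z| = 1/|Y| = 942 Ω, ∠Z = −∠Y = 6.69°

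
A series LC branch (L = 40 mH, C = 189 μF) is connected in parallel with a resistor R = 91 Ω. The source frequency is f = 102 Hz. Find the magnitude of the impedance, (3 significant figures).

17.1 Ω

ω = 2πf = 640.9 rad/s
X_L = ωL = 25.6 Ω
X_C = 1/(ωC) = 8.26 Ω
Branch 1: Z₁ = R = 91.0 Ω
Branch 2 (series LC): Z₂ = j(X_L − X_C) = j17.4 Ω
Parallel: Z = Z₁Z₂/(Z₁+Z₂), |Z| = 17.1 Ω, ∠Z = 79.2°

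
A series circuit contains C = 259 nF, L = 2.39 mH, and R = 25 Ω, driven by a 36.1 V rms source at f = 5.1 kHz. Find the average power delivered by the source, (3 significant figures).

ω = 2πf = 32040 rad/s
X_L = ωL = 76.6 Ω
X_C = 1/(ωC) = 120 Ω
Net reactance X = X_L − X_C = -43.9 Ω
Z = 25.0 − j43.9 Ω
|Z| = √(25.0² + 43.9²) = 50.5 Ω
∠Z = arctan(-43.9/25.0) = -60.3°
I = V/|Z| = 715 mA
P = VI cos φ = 36.1 × 0.715 × cos(-60.3°) = 12.8 W

12.8 W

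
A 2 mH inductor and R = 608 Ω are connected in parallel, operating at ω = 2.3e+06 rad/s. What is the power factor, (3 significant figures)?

X_L = ωL = 4600 Ω
Parallel: admittances add. Y = 1/R + 1/(jωL)
Y = (0.00164 − j0.000217) S
|Y| = 0.00166 S → |Z| = 1/|Y| = 603 Ω, ∠Z = −∠Y = 7.53°
cos φ = cos(7.53°) = 0.991

0.991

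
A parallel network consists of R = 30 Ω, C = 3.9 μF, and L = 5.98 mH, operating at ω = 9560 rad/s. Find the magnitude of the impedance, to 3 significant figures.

X_L = ωL = 57.2 Ω
X_C = 1/(ωC) = 26.8 Ω
Parallel: admittances add. Y = 1/R + 1/(jωL) + jωC
Y = (0.0333 + j0.0198) S
|Y| = 0.0388 S → |Z| = 1/|Y| = 25.8 Ω, ∠Z = −∠Y = -30.7°

25.8 Ω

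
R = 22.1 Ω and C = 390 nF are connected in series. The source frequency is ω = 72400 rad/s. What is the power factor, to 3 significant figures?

X_C = 1/(ωC) = 35.4 Ω
Z = 22.1 − j35.4 Ω
|Z| = √(22.1² + 35.4²) = 41.7 Ω
∠Z = arctan(-35.4/22.1) = -58.0°
cos φ = cos(-58.0°) = 0.529

0.529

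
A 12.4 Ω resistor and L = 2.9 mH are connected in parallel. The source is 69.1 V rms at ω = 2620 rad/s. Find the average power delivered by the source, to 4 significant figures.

385.1 W

X_L = ωL = 7.598 Ω
Parallel: admittances add. Y = 1/R + 1/(jωL)
Y = (0.08065 − j0.1316) S
|Y| = 0.1544 S → |Z| = 1/|Y| = 6.479 Ω, ∠Z = −∠Y = 58.50°
I = V/|Z| = 10.67 A
P = VI cos φ = 69.1 × 10.67 × cos(58.50°) = 385.1 W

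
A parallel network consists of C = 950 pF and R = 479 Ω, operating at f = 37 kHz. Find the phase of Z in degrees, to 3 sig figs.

-6.04°

ω = 2πf = 232500 rad/s
X_C = 1/(ωC) = 4530 Ω
Parallel: admittances add. Y = 1/R + jωC
Y = (0.00209 + j0.000221) S
|Y| = 0.00210 S → |Z| = 1/|Y| = 476 Ω, ∠Z = −∠Y = -6.04°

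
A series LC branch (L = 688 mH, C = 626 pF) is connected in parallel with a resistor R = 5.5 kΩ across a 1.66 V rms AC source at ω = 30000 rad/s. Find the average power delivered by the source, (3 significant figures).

501 μW

X_L = ωL = 20600 Ω
X_C = 1/(ωC) = 53200 Ω
Branch 1: Z₁ = R = 5500 Ω
Branch 2 (series LC): Z₂ = j(X_L − X_C) = −j32600 Ω
Parallel: Z = Z₁Z₂/(Z₁+Z₂), |Z| = 5420 Ω, ∠Z = -9.57°
I = V/|Z| = 306 μA
P = VI cos φ = 1.66 × 0.000306 × cos(-9.57°) = 501 μW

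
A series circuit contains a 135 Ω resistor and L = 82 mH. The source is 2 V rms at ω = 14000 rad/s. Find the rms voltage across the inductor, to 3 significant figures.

1.99 V

X_L = ωL = 1150 Ω
Z = 135 + j1150 Ω
|Z| = √(135² + 1150²) = 1160 Ω
I = V/|Z| = 1.73 mA
V_L = I·|Z_L| = 0.00173 × 1150 = 1.99 V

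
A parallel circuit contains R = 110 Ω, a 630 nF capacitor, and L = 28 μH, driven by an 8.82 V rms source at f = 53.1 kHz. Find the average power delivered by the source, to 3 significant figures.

ω = 2πf = 333600 rad/s
X_L = ωL = 9.34 Ω
X_C = 1/(ωC) = 4.76 Ω
Parallel: admittances add. Y = 1/R + 1/(jωL) + jωC
Y = (0.00909 + j0.103) S
|Y| = 0.104 S → |Z| = 1/|Y| = 9.66 Ω, ∠Z = −∠Y = -85.0°
I = V/|Z| = 913 mA
P = VI cos φ = 8.82 × 0.913 × cos(-85.0°) = 707 mW

707 mW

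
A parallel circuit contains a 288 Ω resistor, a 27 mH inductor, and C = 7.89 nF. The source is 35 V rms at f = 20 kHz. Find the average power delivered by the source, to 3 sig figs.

ω = 2πf = 125700 rad/s
X_L = ωL = 3390 Ω
X_C = 1/(ωC) = 1010 Ω
Parallel: admittances add. Y = 1/R + 1/(jωL) + jωC
Y = (0.00347 + j0.000697) S
|Y| = 0.00354 S → |Z| = 1/|Y| = 282 Ω, ∠Z = −∠Y = -11.3°
I = V/|Z| = 124 mA
P = VI cos φ = 35 × 0.124 × cos(-11.3°) = 4.25 W

4.25 W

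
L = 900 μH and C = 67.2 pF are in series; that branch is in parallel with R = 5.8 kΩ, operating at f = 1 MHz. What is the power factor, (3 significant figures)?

ω = 2πf = 6.283e+06 rad/s
X_L = ωL = 5650 Ω
X_C = 1/(ωC) = 2370 Ω
Branch 1: Z₁ = R = 5800 Ω
Branch 2 (series LC): Z₂ = j(X_L − X_C) = j3290 Ω
Parallel: Z = Z₁Z₂/(Z₁+Z₂), |Z| = 2860 Ω, ∠Z = 60.5°
cos φ = cos(60.5°) = 0.493

0.493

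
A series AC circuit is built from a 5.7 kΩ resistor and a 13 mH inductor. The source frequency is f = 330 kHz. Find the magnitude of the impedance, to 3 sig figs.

ω = 2πf = 2.073e+06 rad/s
X_L = ωL = 27000 Ω
Z = 5700 + j27000 Ω
|Z| = √(5700² + 27000²) = 27600 Ω

27600 Ω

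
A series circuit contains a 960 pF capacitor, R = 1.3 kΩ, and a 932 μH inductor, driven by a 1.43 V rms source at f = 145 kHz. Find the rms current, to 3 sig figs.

ω = 2πf = 911100 rad/s
X_L = ωL = 849 Ω
X_C = 1/(ωC) = 1140 Ω
Net reactance X = X_L − X_C = -294 Ω
Z = 1300 − j294 Ω
|Z| = √(1300² + 294²) = 1330 Ω
I = V/|Z| = 1.43/1330 = 1.07 mA

1.07 mA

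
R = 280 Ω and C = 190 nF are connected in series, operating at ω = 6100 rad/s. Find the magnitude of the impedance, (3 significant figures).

X_C = 1/(ωC) = 863 Ω
Z = 280 − j863 Ω
|Z| = √(280² + 863²) = 907 Ω

907 Ω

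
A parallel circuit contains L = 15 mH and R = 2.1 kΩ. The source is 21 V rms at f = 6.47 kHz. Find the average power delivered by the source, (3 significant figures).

ω = 2πf = 40650 rad/s
X_L = ωL = 610 Ω
Parallel: admittances add. Y = 1/R + 1/(jωL)
Y = (0.000476 − j0.00164) S
|Y| = 0.00171 S → |Z| = 1/|Y| = 586 Ω, ∠Z = −∠Y = 73.8°
I = V/|Z| = 35.9 mA
P = VI cos φ = 21 × 0.0359 × cos(73.8°) = 210 mW

210 mW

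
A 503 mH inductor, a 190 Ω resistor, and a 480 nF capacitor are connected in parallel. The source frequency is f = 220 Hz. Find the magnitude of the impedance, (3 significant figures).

188 Ω

ω = 2πf = 1382 rad/s
X_L = ωL = 695 Ω
X_C = 1/(ωC) = 1510 Ω
Parallel: admittances add. Y = 1/R + 1/(jωL) + jωC
Y = (0.00526 − j0.000775) S
|Y| = 0.00532 S → |Z| = 1/|Y| = 188 Ω, ∠Z = −∠Y = 8.37°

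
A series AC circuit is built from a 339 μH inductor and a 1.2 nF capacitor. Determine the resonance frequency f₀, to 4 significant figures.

ω₀ = 1/√(LC) = 1/√(0.000339 × 1.2e-09) = 1.568e+06 rad/s
f₀ = ω₀/(2π) = 249.5 kHz

249.5 kHz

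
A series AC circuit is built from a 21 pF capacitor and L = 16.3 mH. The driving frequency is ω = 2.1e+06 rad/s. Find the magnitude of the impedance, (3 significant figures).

11600 Ω

X_L = ωL = 34200 Ω
X_C = 1/(ωC) = 22700 Ω
Net reactance X = X_L − X_C = 11600 Ω
Z = j11600 Ω
|Z| = √(0² + 11600²) = 11600 Ω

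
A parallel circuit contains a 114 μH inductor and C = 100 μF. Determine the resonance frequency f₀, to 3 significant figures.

ω₀ = 1/√(LC) = 1/√(0.000114 × 0.0001) = 9366 rad/s
f₀ = ω₀/(2π) = 1.49 kHz

1.49 kHz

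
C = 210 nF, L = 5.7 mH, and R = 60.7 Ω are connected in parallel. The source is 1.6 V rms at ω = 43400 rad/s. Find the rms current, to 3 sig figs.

X_L = ωL = 247 Ω
X_C = 1/(ωC) = 110 Ω
Parallel: admittances add. Y = 1/R + 1/(jωL) + jωC
Y = (0.0165 + j0.00507) S
|Y| = 0.0172 S → |Z| = 1/|Y| = 58.0 Ω, ∠Z = −∠Y = -17.1°
I = V/|Z| = 1.6/58.0 = 27.6 mA

27.6 mA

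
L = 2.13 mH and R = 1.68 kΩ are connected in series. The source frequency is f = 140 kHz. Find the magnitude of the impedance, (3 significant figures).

ω = 2πf = 879600 rad/s
X_L = ωL = 1870 Ω
Z = 1680 + j1870 Ω
|Z| = √(1680² + 1870²) = 2520 Ω

2520 Ω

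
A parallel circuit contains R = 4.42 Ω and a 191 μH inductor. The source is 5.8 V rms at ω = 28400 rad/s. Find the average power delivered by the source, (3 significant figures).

7.61 W

X_L = ωL = 5.42 Ω
Parallel: admittances add. Y = 1/R + 1/(jωL)
Y = (0.226 − j0.184) S
|Y| = 0.292 S → |Z| = 1/|Y| = 3.43 Ω, ∠Z = −∠Y = 39.2°
I = V/|Z| = 1.69 A
P = VI cos φ = 5.8 × 1.69 × cos(39.2°) = 7.61 W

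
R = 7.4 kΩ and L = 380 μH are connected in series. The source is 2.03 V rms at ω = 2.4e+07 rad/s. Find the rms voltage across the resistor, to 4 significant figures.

1.279 V

X_L = ωL = 9120 Ω
Z = 7400 + j9120 Ω
|Z| = √(7400² + 9120²) = 11740 Ω
I = V/|Z| = 172.8 μA
V_R = I·|Z_R| = 0.0001728 × 7400 = 1.279 V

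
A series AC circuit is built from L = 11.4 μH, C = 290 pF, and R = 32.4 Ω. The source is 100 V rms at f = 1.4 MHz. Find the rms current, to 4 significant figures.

ω = 2πf = 8.796e+06 rad/s
X_L = ωL = 100.3 Ω
X_C = 1/(ωC) = 392.0 Ω
Net reactance X = X_L − X_C = -291.7 Ω
Z = 32.40 − j291.7 Ω
|Z| = √(32.40² + 291.7²) = 293.5 Ω
I = V/|Z| = 100/293.5 = 340.7 mA

340.7 mA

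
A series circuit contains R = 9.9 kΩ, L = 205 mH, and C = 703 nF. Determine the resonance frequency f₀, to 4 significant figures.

ω₀ = 1/√(LC) = 1/√(0.205 × 7.03e-07) = 2634 rad/s
f₀ = ω₀/(2π) = 419.2 Hz

419.2 Hz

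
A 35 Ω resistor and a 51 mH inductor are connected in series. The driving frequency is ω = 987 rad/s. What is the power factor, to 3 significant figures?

X_L = ωL = 50.3 Ω
Z = 35.0 + j50.3 Ω
|Z| = √(35.0² + 50.3²) = 61.3 Ω
∠Z = arctan(50.3/35.0) = 55.2°
cos φ = cos(55.2°) = 0.571

0.571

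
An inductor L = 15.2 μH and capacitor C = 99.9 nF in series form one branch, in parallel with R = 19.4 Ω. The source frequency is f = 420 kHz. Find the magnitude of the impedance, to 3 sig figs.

ω = 2πf = 2.639e+06 rad/s
X_L = ωL = 40.1 Ω
X_C = 1/(ωC) = 3.79 Ω
Branch 1: Z₁ = R = 19.4 Ω
Branch 2 (series LC): Z₂ = j(X_L − X_C) = j36.3 Ω
Parallel: Z = Z₁Z₂/(Z₁+Z₂), |Z| = 17.1 Ω, ∠Z = 28.1°

17.1 Ω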